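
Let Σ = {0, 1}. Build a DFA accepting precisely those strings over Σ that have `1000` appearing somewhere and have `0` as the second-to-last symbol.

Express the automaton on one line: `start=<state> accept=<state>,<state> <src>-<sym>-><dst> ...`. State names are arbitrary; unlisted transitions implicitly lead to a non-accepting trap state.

Handle the two conditions separately and then intersect. The first has 5 states tracking whether and how much of `1000` has been seen; the second has 7 states tracking the last 2 symbols read. A product state is a pair (one from each), accepting exactly when both do.
12 states suffice.
          0    1  
>  s0     s1   s2 
   s1     s3   s4 
   s2     s5   s6 
   s3     s3   s4 
   s4     s5   s6 
   s5     s7   s4 
   s6     s5   s6 
   s7     s8   s4 
 * s8     s8   s9 
 * s9    s10  s11 
   s10    s8   s9 
   s11   s10  s11 
(> = start, * = accepting)

start=s0 accept=s8,s9 s0-0->s1 s0-1->s2 s1-0->s3 s1-1->s4 s2-0->s5 s2-1->s6 s3-0->s3 s3-1->s4 s4-0->s5 s4-1->s6 s5-0->s7 s5-1->s4 s6-0->s5 s6-1->s6 s7-0->s8 s7-1->s4 s8-0->s8 s8-1->s9 s9-0->s10 s9-1->s11 s10-0->s8 s10-1->s9 s11-0->s10 s11-1->s11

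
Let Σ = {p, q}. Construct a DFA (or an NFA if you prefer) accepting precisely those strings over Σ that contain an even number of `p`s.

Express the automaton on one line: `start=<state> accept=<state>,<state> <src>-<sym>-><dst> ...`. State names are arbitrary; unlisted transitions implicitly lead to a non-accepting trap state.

The only thing that matters is how many `p`s have appeared, reduced mod 2. Use one state per residue: s0 for 0, …, s1 for 1. Reading `p` moves to the next residue; anything else stays put. s0 is accepting.
A 2-state machine:
        p   q  
>* s0   s1  s0 
   s1   s0  s1 
(> = start, * = accepting)

start=s0 accept=s0 s0-p->s1 s0-q->s0 s1-p->s0 s1-q->s1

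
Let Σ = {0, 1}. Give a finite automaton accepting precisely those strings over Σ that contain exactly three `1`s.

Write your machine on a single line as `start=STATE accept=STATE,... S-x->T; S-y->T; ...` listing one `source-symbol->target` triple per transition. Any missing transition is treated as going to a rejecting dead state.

start=A; accept=D; A-0->A; A-1->B; B-0->B; B-1->C; C-0->C; C-1->D; D-0->D; D-1->E; E-0->E; E-1->E

Count `1`s, saturating at 4: states A through D mean 0 through 3 `1`s seen; E means more than 3. Each `1` increments (capped at E); other symbols loop. Accept from {D}.
A 5-state machine:
       0  1 
>  A   A  B 
   B   B  C 
   C   C  D 
 * D   D  E 
   E   E  E 
(> = start, * = accepting)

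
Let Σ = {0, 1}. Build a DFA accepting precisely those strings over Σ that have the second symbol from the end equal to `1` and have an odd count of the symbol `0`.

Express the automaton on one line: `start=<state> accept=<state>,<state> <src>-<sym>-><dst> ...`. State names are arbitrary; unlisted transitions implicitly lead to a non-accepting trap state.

Handle the two conditions separately and then intersect. The first has 7 states tracking the last 2 symbols read; the second has 2 states tracking the count of `0`s modulo 2. A product state is a pair (one from each), accepting exactly when both do.
11 states suffice.
          0    1  
>  q0     q1   q2 
   q1     q3   q4 
   q2     q5   q6 
   q3     q7   q8 
   q4     q9  q10 
 * q5     q3   q4 
   q6     q5   q6 
   q7     q3   q4 
   q8     q5   q6 
   q9     q7   q8 
 * q10    q9  q10 
(> = start, * = accepting)

start=q0 accept=q5,q10 q0-0->q1 q0-1->q2 q1-0->q3 q1-1->q4 q2-0->q5 q2-1->q6 q3-0->q7 q3-1->q8 q4-0->q9 q4-1->q10 q5-0->q3 q5-1->q4 q6-0->q5 q6-1->q6 q7-0->q3 q7-1->q4 q8-0->q5 q8-1->q6 q9-0->q7 q9-1->q8 q10-0->q9 q10-1->q10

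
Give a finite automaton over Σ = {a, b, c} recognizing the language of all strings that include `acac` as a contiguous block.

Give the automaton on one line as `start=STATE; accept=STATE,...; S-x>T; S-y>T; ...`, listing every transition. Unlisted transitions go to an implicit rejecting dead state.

start=S0; accept=S4; S0-a>S1; S0-b>S0; S0-c>S0; S1-a>S1; S1-b>S0; S1-c>S2; S2-a>S3; S2-b>S0; S2-c>S0; S3-a>S1; S3-b>S0; S3-c>S4; S4-a>S4; S4-b>S4; S4-c>S4

Track how much of `acac` has been matched so far: state S0 is no progress, S4 is the absorbing accept state reached once `acac` has occurred. Intermediate states record partial matches; on a mismatch, fall back to the longest reusable overlap.
With 5 states:
        a   b   c  
>  S0   S1  S0  S0 
   S1   S1  S0  S2 
   S2   S3  S0  S0 
   S3   S1  S0  S4 
 * S4   S4  S4  S4 
(> = start, * = accepting)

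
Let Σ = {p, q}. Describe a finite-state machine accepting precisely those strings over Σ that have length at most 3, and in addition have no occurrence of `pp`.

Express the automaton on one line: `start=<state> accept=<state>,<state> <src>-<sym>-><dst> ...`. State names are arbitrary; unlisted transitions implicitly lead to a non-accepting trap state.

Handle the two conditions separately and then intersect. The first has 5 states tracking the input length, saturating at 4; the second has 3 states tracking partial matches of the forbidden pattern `pp`. A product state is a pair (one from each), accepting exactly when both do. Minimizing collapses redundant product states.
7 states suffice.
        p   q  
>* S0   S1  S2 
 * S1   S3  S4 
 * S2   S5  S4 
   S3   S3  S3 
 * S4   S6  S6 
 * S5   S3  S6 
 * S6   S3  S3 
(> = start, * = accepting)

start=S0 accept=S0,S1,S2,S4,S5,S6 S0-p->S1 S0-q->S2 S1-p->S3 S1-q->S4 S2-p->S5 S2-q->S4 S3-p->S3 S3-q->S3 S4-p->S6 S4-q->S6 S5-p->S3 S5-q->S6 S6-p->S3 S6-q->S3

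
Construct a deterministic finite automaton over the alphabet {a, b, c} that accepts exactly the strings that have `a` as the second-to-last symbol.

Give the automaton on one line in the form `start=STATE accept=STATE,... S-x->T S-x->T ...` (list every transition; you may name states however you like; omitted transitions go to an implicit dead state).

Because acceptance depends on a position counted from the end, the machine has to buffer the most recent 2 symbols. Make each state the string of the last up-to-2 symbols read; on input `x` shift the window left and append `x`. Accept when the buffered window has length 2 and begins with `a`.
A 13-state machine:
          a    b    c  
>  q0     q1   q2   q3 
   q1     q4   q5   q6 
   q2     q7   q8   q9 
   q3    q10  q11  q12 
 * q4     q4   q5   q6 
 * q5     q7   q8   q9 
 * q6    q10  q11  q12 
   q7     q4   q5   q6 
   q8     q7   q8   q9 
   q9    q10  q11  q12 
   q10    q4   q5   q6 
   q11    q7   q8   q9 
   q12   q10  q11  q12 
(> = start, * = accepting)

start=q0 accept=q4,q5,q6 q0-a->q1 q0-b->q2 q0-c->q3 q1-a->q4 q1-b->q5 q1-c->q6 q2-a->q7 q2-b->q8 q2-c->q9 q3-a->q10 q3-b->q11 q3-c->q12 q4-a->q4 q4-b->q5 q4-c->q6 q5-a->q7 q5-b->q8 q5-c->q9 q6-a->q10 q6-b->q11 q6-c->q12 q7-a->q4 q7-b->q5 q7-c->q6 q8-a->q7 q8-b->q8 q8-c->q9 q9-a->q10 q9-b->q11 q9-c->q12 q10-a->q4 q10-b->q5 q10-c->q6 q11-a->q7 q11-b->q8 q11-c->q9 q12-a->q10 q12-b->q11 q12-c->q12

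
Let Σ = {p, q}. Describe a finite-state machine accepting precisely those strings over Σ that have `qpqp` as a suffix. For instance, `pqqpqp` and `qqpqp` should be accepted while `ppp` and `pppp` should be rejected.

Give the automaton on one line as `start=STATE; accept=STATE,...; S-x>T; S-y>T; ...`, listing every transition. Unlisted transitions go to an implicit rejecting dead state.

Let each state record the length of the longest suffix of the input read so far that is also a prefix of `qpqp`. B means the last symbol is `q`; C means the last 2 symbols are `qp`; D means the last 3 symbols are `qpq`; E means the last 4 symbols are `qpqp`. Accept only at E, where the string currently ends in `qpqp`.
With 5 states:
       p  q 
>  A   A  B 
   B   C  B 
   C   A  D 
   D   E  B 
 * E   A  D 
(> = start, * = accepting)

start=A; accept=E; A-p>A; A-q>B; B-p>C; B-q>B; C-p>A; C-q>D; D-p>E; D-q>B; E-p>A; E-q>D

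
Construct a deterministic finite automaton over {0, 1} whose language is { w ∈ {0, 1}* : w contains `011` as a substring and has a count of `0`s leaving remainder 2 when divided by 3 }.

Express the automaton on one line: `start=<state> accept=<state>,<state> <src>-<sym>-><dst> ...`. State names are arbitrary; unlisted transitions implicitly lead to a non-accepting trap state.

Handle the two conditions separately and then intersect. The first has 4 states tracking whether and how much of `011` has been seen; the second has 3 states tracking the count of `0`s modulo 3. A product state is a pair (one from each), accepting exactly when both do.
10 states suffice.
        0   1  
>  q0   q1  q0 
   q1   q2  q3 
   q2   q4  q5 
   q3   q2  q6 
   q4   q1  q7 
   q5   q4  q8 
   q6   q8  q6 
   q7   q1  q9 
 * q8   q9  q8 
   q9   q6  q9 
(> = start, * = accepting)

start=q0 accept=q8 q0-0->q1 q0-1->q0 q1-0->q2 q1-1->q3 q2-0->q4 q2-1->q5 q3-0->q2 q3-1->q6 q4-0->q1 q4-1->q7 q5-0->q4 q5-1->q8 q6-0->q8 q6-1->q6 q7-0->q1 q7-1->q9 q8-0->q9 q8-1->q8 q9-0->q6 q9-1->q9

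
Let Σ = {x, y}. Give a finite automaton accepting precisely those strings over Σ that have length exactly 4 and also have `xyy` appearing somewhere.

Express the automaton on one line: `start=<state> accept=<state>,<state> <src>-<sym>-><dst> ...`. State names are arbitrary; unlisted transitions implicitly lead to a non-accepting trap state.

start=q0 accept=q12 q0-x->q1 q0-y->q2 q1-x->q3 q1-y->q4 q2-x->q3 q2-y->q5 q3-x->q6 q3-y->q7 q4-x->q6 q4-y->q8 q5-x->q6 q5-y->q9 q6-x->q10 q6-y->q11 q7-x->q10 q7-y->q12 q8-x->q12 q8-y->q12 q9-x->q10 q9-y->q13 q10-x->q14 q10-y->q15 q11-x->q14 q11-y->q16 q12-x->q16 q12-y->q16 q13-x->q14 q13-y->q17 q14-x->q14 q14-y->q15 q15-x->q14 q15-y->q16 q16-x->q16 q16-y->q16 q17-x->q14 q17-y->q17

Handle the two conditions separately and then intersect. The first has 6 states tracking the input length, saturating at 5; the second has 4 states tracking whether and how much of `xyy` has been seen. A product state is a pair (one from each), accepting exactly when both do.
          x    y  
>  q0     q1   q2 
   q1     q3   q4 
   q2     q3   q5 
   q3     q6   q7 
   q4     q6   q8 
   q5     q6   q9 
   q6    q10  q11 
   q7    q10  q12 
   q8    q12  q12 
   q9    q10  q13 
   q10   q14  q15 
   q11   q14  q16 
 * q12   q16  q16 
   q13   q14  q17 
   q14   q14  q15 
   q15   q14  q16 
   q16   q16  q16 
   q17   q14  q17 
(> = start, * = accepting)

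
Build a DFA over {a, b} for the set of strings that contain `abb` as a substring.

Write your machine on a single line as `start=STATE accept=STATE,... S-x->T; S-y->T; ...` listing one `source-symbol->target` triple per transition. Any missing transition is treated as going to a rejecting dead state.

Track how much of `abb` has been matched so far: state q0 is no progress, q3 is the absorbing accept state reached once `abb` has occurred. Intermediate states record partial matches; on a mismatch, fall back to the longest reusable overlap.
With 4 states:
        a   b  
>  q0   q1  q0 
   q1   q1  q2 
   q2   q1  q3 
 * q3   q3  q3 
(> = start, * = accepting)

start=q0; accept=q3; q0-a->q1; q0-b->q0; q1-a->q1; q1-b->q2; q2-a->q1; q2-b->q3; q3-a->q3; q3-b->q3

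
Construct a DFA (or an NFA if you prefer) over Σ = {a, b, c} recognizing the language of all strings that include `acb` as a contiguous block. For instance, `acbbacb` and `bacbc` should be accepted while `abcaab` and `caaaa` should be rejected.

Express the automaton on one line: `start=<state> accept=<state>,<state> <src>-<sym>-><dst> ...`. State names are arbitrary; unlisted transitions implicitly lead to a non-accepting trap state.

start=s0 accept=s3 s0-a->s1 s0-b->s0 s0-c->s0 s1-a->s1 s1-b->s0 s1-c->s2 s2-a->s1 s2-b->s3 s2-c->s0 s3-a->s3 s3-b->s3 s3-c->s3

Track how much of `acb` has been matched so far: state s0 is no progress, s3 is the absorbing accept state reached once `acb` has occurred. Intermediate states record partial matches; on a mismatch, fall back to the longest reusable overlap.
A 4-state machine:
        a   b   c  
>  s0   s1  s0  s0 
   s1   s1  s0  s2 
   s2   s1  s3  s0 
 * s3   s3  s3  s3 
(> = start, * = accepting)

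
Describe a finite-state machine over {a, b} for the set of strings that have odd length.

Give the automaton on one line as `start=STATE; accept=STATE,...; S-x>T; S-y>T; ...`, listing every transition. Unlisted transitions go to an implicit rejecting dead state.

start=S0; accept=S1; S0-a>S1; S0-b>S1; S1-a>S0; S1-b>S0

Only the length mod 2 matters, so use a 2-cycle: from any state, every input symbol moves to the next state, wrapping S1 back to S0. Mark S1 accepting.
2 states suffice.
        a   b  
>  S0   S1  S1 
 * S1   S0  S0 
(> = start, * = accepting)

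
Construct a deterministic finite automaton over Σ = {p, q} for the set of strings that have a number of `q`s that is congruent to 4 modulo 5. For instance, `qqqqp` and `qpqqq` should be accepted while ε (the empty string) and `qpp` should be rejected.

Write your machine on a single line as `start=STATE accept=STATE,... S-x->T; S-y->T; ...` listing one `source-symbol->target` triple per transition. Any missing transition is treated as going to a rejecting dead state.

start=S0; accept=S4; S0-p->S0; S0-q->S1; S1-p->S1; S1-q->S2; S2-p->S2; S2-q->S3; S3-p->S3; S3-q->S4; S4-p->S4; S4-q->S0

Keep the running count of `q`s modulo 5: each `q` advances along the cycle S0 → S1 → S2 → S3 → S4 → S0 while other symbols loop. Accept at S4.
With 5 states:
        p   q  
>  S0   S0  S1 
   S1   S1  S2 
   S2   S2  S3 
   S3   S3  S4 
 * S4   S4  S0 
(> = start, * = accepting)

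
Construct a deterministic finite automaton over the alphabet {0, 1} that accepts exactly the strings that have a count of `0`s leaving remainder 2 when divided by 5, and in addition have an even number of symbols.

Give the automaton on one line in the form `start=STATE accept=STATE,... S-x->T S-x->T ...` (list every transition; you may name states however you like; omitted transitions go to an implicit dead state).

start=q0 accept=q3 q0-0->q1 q0-1->q2 q1-0->q3 q1-1->q4 q2-0->q4 q2-1->q0 q3-0->q5 q3-1->q6 q4-0->q6 q4-1->q1 q5-0->q7 q5-1->q8 q6-0->q8 q6-1->q3 q7-0->q2 q7-1->q9 q8-0->q9 q8-1->q5 q9-0->q0 q9-1->q7

Run two small machines in parallel and take their product. The first has 5 states tracking the count of `0`s modulo 5; the second has 2 states tracking the input length modulo 2. A product state is a pair (one from each), accepting exactly when both do.
10 states suffice.
        0   1  
>  q0   q1  q2 
   q1   q3  q4 
   q2   q4  q0 
 * q3   q5  q6 
   q4   q6  q1 
   q5   q7  q8 
   q6   q8  q3 
   q7   q2  q9 
   q8   q9  q5 
   q9   q0  q7 
(> = start, * = accepting)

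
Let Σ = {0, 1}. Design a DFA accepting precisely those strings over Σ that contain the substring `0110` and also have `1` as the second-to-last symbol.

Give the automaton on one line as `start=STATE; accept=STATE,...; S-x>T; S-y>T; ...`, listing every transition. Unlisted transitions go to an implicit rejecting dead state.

start=q0; accept=q8,q11; q0-0>q1; q0-1>q2; q1-0>q3; q1-1>q4; q2-0>q5; q2-1>q6; q3-0>q3; q3-1>q4; q4-0>q5; q4-1>q7; q5-0>q3; q5-1>q4; q6-0>q5; q6-1>q6; q7-0>q8; q7-1>q6; q8-0>q9; q8-1>q10; q9-0>q9; q9-1>q10; q10-0>q8; q10-1>q11; q11-0>q8; q11-1>q11

Run two small machines in parallel and take their product. One (5 states) tracks whether and how much of `0110` has been seen; the other (7 states) tracks the last 2 symbols read. Each combined state is a pair, one component from each; accept when both components accept.
12 states suffice.
          0    1  
>  q0     q1   q2 
   q1     q3   q4 
   q2     q5   q6 
   q3     q3   q4 
   q4     q5   q7 
   q5     q3   q4 
   q6     q5   q6 
   q7     q8   q6 
 * q8     q9  q10 
   q9     q9  q10 
   q10    q8  q11 
 * q11    q8  q11 
(> = start, * = accepting)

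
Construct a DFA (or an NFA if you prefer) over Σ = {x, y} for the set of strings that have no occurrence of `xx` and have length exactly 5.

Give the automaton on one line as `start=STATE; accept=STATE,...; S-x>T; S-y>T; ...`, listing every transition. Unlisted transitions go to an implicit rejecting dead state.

start=q0; accept=q13,q14; q0-x>q1; q0-y>q2; q1-x>q3; q1-y>q4; q2-x>q5; q2-y>q4; q3-x>q6; q3-y>q6; q4-x>q7; q4-y>q8; q5-x>q6; q5-y>q8; q6-x>q9; q6-y>q9; q7-x>q9; q7-y>q10; q8-x>q11; q8-y>q10; q9-x>q12; q9-y>q12; q10-x>q13; q10-y>q14; q11-x>q12; q11-y>q14; q12-x>q15; q12-y>q15; q13-x>q15; q13-y>q16; q14-x>q17; q14-y>q16; q15-x>q15; q15-y>q15; q16-x>q17; q16-y>q16; q17-x>q15; q17-y>q16

Run two small machines in parallel and take their product. The first has 3 states tracking partial matches of the forbidden pattern `xx`; the second has 7 states tracking the input length, saturating at 6. A product state is a pair (one from each), accepting exactly when both do.
          x    y  
>  q0     q1   q2 
   q1     q3   q4 
   q2     q5   q4 
   q3     q6   q6 
   q4     q7   q8 
   q5     q6   q8 
   q6     q9   q9 
   q7     q9  q10 
   q8    q11  q10 
   q9    q12  q12 
   q10   q13  q14 
   q11   q12  q14 
   q12   q15  q15 
 * q13   q15  q16 
 * q14   q17  q16 
   q15   q15  q15 
   q16   q17  q16 
   q17   q15  q16 
(> = start, * = accepting)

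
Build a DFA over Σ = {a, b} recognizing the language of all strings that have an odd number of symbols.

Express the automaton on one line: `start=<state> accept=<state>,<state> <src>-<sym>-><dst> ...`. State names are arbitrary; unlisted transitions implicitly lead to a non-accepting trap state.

Only the length mod 2 matters, so use a 2-cycle: from any state, every input symbol moves to the next state, wrapping q1 back to q0. Mark q1 accepting.
A 2-state machine:
        a   b  
>  q0   q1  q1 
 * q1   q0  q0 
(> = start, * = accepting)

start=q0 accept=q1 q0-a->q1 q0-b->q1 q1-a->q0 q1-b->q0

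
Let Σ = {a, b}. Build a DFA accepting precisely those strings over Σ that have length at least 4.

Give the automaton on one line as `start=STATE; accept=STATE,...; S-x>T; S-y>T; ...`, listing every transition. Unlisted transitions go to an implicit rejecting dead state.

Count input length up to 5: every symbol moves from S0 toward S5, which means 'more than 4' and absorbs. Accept from {S4, S5}.
With 6 states:
        a   b  
>  S0   S1  S1 
   S1   S2  S2 
   S2   S3  S3 
   S3   S4  S4 
 * S4   S5  S5 
 * S5   S5  S5 
(> = start, * = accepting)

start=S0; accept=S4,S5; S0-a>S1; S0-b>S1; S1-a>S2; S1-b>S2; S2-a>S3; S2-b>S3; S3-a>S4; S3-b>S4; S4-a>S5; S4-b>S5; S5-a>S5; S5-b>S5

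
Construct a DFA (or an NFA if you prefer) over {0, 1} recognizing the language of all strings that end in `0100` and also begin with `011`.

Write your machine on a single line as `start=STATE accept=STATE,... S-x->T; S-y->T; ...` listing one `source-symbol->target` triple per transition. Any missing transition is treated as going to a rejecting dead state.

Run two small machines in parallel and take their product. One (5 states) tracks how much of the suffix `0100` has currently been matched; the other (5 states) tracks whether the input so far still matches the prefix `011`. Each combined state is a pair, one component from each; accept when both components accept.
With 13 states:
       0  1 
>  A   B  C 
   B   D  E 
   C   D  C 
   D   D  F 
   E   G  H 
   F   G  C 
   G   I  F 
   H   J  H 
   I   D  F 
   J   J  K 
   K   L  H 
   L   M  K 
 * M   J  K 
(> = start, * = accepting)

start=A; accept=M; A-0->B; A-1->C; B-0->D; B-1->E; C-0->D; C-1->C; D-0->D; D-1->F; E-0->G; E-1->H; F-0->G; F-1->C; G-0->I; G-1->F; H-0->J; H-1->H; I-0->D; I-1->F; J-0->J; J-1->K; K-0->L; K-1->H; L-0->M; L-1->K; M-0->J; M-1->K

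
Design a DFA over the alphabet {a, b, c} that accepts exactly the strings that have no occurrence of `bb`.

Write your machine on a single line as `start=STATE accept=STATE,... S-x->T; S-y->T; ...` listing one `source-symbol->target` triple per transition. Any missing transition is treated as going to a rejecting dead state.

start=q0; accept=q0,q1; q0-a->q0; q0-b->q1; q0-c->q0; q1-a->q0; q1-b->q2; q1-c->q0; q2-a->q2; q2-b->q2; q2-c->q2

Track partial matches of the forbidden pattern `bb`. State q2 is a dead state reached once `bb` has occurred; every other state accepts. q0 means no part of `bb` is currently matched.
With 3 states:
        a   b   c  
>* q0   q0  q1  q0 
 * q1   q0  q2  q0 
   q2   q2  q2  q2 
(> = start, * = accepting)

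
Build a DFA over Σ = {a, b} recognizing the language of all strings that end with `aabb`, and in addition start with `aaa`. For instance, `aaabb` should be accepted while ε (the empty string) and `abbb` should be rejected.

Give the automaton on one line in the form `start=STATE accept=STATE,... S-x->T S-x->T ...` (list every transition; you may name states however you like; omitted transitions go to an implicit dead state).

start=s0 accept=s11 s0-a->s1 s0-b->s2 s1-a->s3 s1-b->s2 s2-a->s4 s2-b->s2 s3-a->s5 s3-b->s6 s4-a->s7 s4-b->s2 s5-a->s5 s5-b->s8 s6-a->s4 s6-b->s9 s7-a->s7 s7-b->s6 s8-a->s10 s8-b->s11 s9-a->s4 s9-b->s2 s10-a->s5 s10-b->s12 s11-a->s10 s11-b->s12 s12-a->s10 s12-b->s12

Run two small machines in parallel and take their product. One (5 states) tracks how much of the suffix `aabb` has currently been matched; the other (5 states) tracks whether the input so far still matches the prefix `aaa`. Each combined state is a pair, one component from each; accept when both components accept.
13 states suffice.
          a    b  
>  s0     s1   s2 
   s1     s3   s2 
   s2     s4   s2 
   s3     s5   s6 
   s4     s7   s2 
   s5     s5   s8 
   s6     s4   s9 
   s7     s7   s6 
   s8    s10  s11 
   s9     s4   s2 
   s10    s5  s12 
 * s11   s10  s12 
   s12   s10  s12 
(> = start, * = accepting)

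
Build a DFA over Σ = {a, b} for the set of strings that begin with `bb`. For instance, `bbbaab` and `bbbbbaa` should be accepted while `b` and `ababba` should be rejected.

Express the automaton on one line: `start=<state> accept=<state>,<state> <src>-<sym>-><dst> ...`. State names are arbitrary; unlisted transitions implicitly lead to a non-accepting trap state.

Walk along `bb` while the input agrees: from q0 take `b` to q1, and so on. Any deviation drops to the rejecting sink q3. Once q2 is reached the prefix is confirmed and every continuation is accepted.
        a   b  
>  q0   q3  q1 
   q1   q3  q2 
 * q2   q2  q2 
   q3   q3  q3 
(> = start, * = accepting)

start=q0 accept=q2 q0-a->q3 q0-b->q1 q1-a->q3 q1-b->q2 q2-a->q2 q2-b->q2 q3-a->q3 q3-b->q3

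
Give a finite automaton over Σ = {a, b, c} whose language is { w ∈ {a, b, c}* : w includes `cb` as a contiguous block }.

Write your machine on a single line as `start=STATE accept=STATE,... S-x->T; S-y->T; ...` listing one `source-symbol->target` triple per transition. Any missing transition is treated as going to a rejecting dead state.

start=s0; accept=s2; s0-a->s0; s0-b->s0; s0-c->s1; s1-a->s0; s1-b->s2; s1-c->s1; s2-a->s2; s2-b->s2; s2-c->s2

Track how much of `cb` has been matched so far: state s0 is no progress, s2 is the absorbing accept state reached once `cb` has occurred. Intermediate states record partial matches; on a mismatch, fall back to the longest reusable overlap.
With 3 states:
        a   b   c  
>  s0   s0  s0  s1 
   s1   s0  s2  s1 
 * s2   s2  s2  s2 
(> = start, * = accepting)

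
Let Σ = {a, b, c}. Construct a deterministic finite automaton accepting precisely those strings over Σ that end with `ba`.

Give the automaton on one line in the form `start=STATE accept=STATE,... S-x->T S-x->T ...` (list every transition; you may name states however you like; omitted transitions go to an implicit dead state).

start=S0 accept=S2 S0-a->S0 S0-b->S1 S0-c->S0 S1-a->S2 S1-b->S1 S1-c->S0 S2-a->S0 S2-b->S1 S2-c->S0

Remember how much of `ba` the current input suffix matches. State S0 means no match yet; S1 means the last symbol is `b`; S2 means the last 2 symbols are `ba`. Only S2 accepts. On a mismatch, fall back to the longest proper suffix that is still a prefix of `ba`.
        a   b   c  
>  S0   S0  S1  S0 
   S1   S2  S1  S0 
 * S2   S0  S1  S0 
(> = start, * = accepting)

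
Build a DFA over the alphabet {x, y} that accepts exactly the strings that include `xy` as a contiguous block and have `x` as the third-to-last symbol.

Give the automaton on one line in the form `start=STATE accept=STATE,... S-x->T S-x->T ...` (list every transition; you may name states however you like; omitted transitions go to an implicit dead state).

Handle the two conditions separately and then intersect. One (3 states) tracks whether and how much of `xy` has been seen; the other (15 states) tracks the last 3 symbols read. Each combined state is a pair, one component from each; accept when both components accept. After merging equivalent states the machine shrinks.
11 states suffice.
       x  y 
>  A   B  A 
   B   C  D 
   C   C  E 
   D   F  G 
 * E   F  G 
 * F   H  D 
 * G   I  J 
   H   K  E 
   I   H  D 
   J   I  J 
 * K   K  E 
(> = start, * = accepting)

start=A accept=E,F,G,K A-x->B A-y->A B-x->C B-y->D C-x->C C-y->E D-x->F D-y->G E-x->F E-y->G F-x->H F-y->D G-x->I G-y->J H-x->K H-y->E I-x->H I-y->D J-x->I J-y->J K-x->K K-y->E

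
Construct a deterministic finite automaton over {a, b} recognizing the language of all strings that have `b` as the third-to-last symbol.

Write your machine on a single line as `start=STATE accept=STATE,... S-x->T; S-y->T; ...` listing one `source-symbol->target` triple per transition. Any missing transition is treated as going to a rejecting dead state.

A DFA must remember the last 3 symbols (since which symbol is third-to-last isn't known until the input ends). Use one state per possible window of the last ≤3 symbols; accept from those whose window starts with `b`.
A 15-state machine:
          a    b  
>  S0     S1   S2 
   S1     S3   S4 
   S2     S5   S6 
   S3     S7   S8 
   S4     S9  S10 
   S5    S11  S12 
   S6    S13  S14 
   S7     S7   S8 
   S8     S9  S10 
   S9    S11  S12 
   S10   S13  S14 
 * S11    S7   S8 
 * S12    S9  S10 
 * S13   S11  S12 
 * S14   S13  S14 
(> = start, * = accepting)

start=S0; accept=S11,S12,S13,S14; S0-a->S1; S0-b->S2; S1-a->S3; S1-b->S4; S2-a->S5; S2-b->S6; S3-a->S7; S3-b->S8; S4-a->S9; S4-b->S10; S5-a->S11; S5-b->S12; S6-a->S13; S6-b->S14; S7-a->S7; S7-b->S8; S8-a->S9; S8-b->S10; S9-a->S11; S9-b->S12; S10-a->S13; S10-b->S14; S11-a->S7; S11-b->S8; S12-a->S9; S12-b->S10; S13-a->S11; S13-b->S12; S14-a->S13; S14-b->S14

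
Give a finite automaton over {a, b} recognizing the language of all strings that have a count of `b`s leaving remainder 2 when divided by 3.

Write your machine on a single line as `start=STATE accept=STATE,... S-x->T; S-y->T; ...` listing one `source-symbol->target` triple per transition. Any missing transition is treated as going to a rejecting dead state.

Keep the running count of `b`s modulo 3: each `b` advances along the cycle q0 → q1 → q2 → q0 while other symbols loop. Accept at q2.
A 3-state machine:
        a   b  
>  q0   q0  q1 
   q1   q1  q2 
 * q2   q2  q0 
(> = start, * = accepting)

start=q0; accept=q2; q0-a->q0; q0-b->q1; q1-a->q1; q1-b->q2; q2-a->q2; q2-b->q0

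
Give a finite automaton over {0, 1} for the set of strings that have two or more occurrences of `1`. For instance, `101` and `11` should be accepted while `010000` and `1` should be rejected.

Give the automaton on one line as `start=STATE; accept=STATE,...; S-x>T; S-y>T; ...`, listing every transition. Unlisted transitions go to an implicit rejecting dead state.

Count `1`s, saturating at 3: states q0 through q2 mean 0 through 2 `1`s seen; q3 means more than 2. Each `1` increments (capped at q3); other symbols loop. Accept from {q2, q3}.
A 4-state machine:
        0   1  
>  q0   q0  q1 
   q1   q1  q2 
 * q2   q2  q3 
 * q3   q3  q3 
(> = start, * = accepting)

start=q0; accept=q2,q3; q0-0>q0; q0-1>q1; q1-0>q1; q1-1>q2; q2-0>q2; q2-1>q3; q3-0>q3; q3-1>q3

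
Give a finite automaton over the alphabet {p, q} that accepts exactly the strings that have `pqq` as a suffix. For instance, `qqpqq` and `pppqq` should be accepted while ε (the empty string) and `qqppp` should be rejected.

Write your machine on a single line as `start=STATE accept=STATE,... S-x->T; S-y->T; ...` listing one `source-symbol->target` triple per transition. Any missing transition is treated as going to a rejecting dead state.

Remember how much of `pqq` the current input suffix matches. State s0 means no match yet; s1 means the last symbol is `p`; s2 means the last 2 symbols are `pq`; s3 means the last 3 symbols are `pqq`. Only s3 accepts. On a mismatch, fall back to the longest proper suffix that is still a prefix of `pqq`.
A 4-state machine:
        p   q  
>  s0   s1  s0 
   s1   s1  s2 
   s2   s1  s3 
 * s3   s1  s0 
(> = start, * = accepting)

start=s0; accept=s3; s0-p->s1; s0-q->s0; s1-p->s1; s1-q->s2; s2-p->s1; s2-q->s3; s3-p->s1; s3-q->s0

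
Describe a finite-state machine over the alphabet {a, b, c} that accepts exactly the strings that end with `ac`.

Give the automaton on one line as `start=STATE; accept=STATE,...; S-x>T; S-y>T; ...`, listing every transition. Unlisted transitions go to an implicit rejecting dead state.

Let each state record the length of the longest suffix of the input read so far that is also a prefix of `ac`. S1 means the last symbol is `a`; S2 means the last 2 symbols are `ac`. Accept only at S2, where the string currently ends in `ac`.
        a   b   c  
>  S0   S1  S0  S0 
   S1   S1  S0  S2 
 * S2   S1  S0  S0 
(> = start, * = accepting)

start=S0; accept=S2; S0-a>S1; S0-b>S0; S0-c>S0; S1-a>S1; S1-b>S0; S1-c>S2; S2-a>S1; S2-b>S0; S2-c>S0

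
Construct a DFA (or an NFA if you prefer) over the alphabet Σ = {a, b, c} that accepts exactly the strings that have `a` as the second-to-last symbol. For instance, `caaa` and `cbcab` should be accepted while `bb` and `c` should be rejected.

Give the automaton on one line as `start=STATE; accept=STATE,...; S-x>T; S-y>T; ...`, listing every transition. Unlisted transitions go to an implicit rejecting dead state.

Because acceptance depends on a position counted from the end, the machine has to buffer the most recent 2 symbols. Make each state the string of the last up-to-2 symbols read; on input `x` shift the window left and append `x`. Accept when the buffered window has length 2 and begins with `a`.
A 13-state machine:
          a    b    c  
>  S0     S1   S2   S3 
   S1     S4   S5   S6 
   S2     S7   S8   S9 
   S3    S10  S11  S12 
 * S4     S4   S5   S6 
 * S5     S7   S8   S9 
 * S6    S10  S11  S12 
   S7     S4   S5   S6 
   S8     S7   S8   S9 
   S9    S10  S11  S12 
   S10    S4   S5   S6 
   S11    S7   S8   S9 
   S12   S10  S11  S12 
(> = start, * = accepting)

start=S0; accept=S4,S5,S6; S0-a>S1; S0-b>S2; S0-c>S3; S1-a>S4; S1-b>S5; S1-c>S6; S2-a>S7; S2-b>S8; S2-c>S9; S3-a>S10; S3-b>S11; S3-c>S12; S4-a>S4; S4-b>S5; S4-c>S6; S5-a>S7; S5-b>S8; S5-c>S9; S6-a>S10; S6-b>S11; S6-c>S12; S7-a>S4; S7-b>S5; S7-c>S6; S8-a>S7; S8-b>S8; S8-c>S9; S9-a>S10; S9-b>S11; S9-c>S12; S10-a>S4; S10-b>S5; S10-c>S6; S11-a>S7; S11-b>S8; S11-c>S9; S12-a>S10; S12-b>S11; S12-c>S12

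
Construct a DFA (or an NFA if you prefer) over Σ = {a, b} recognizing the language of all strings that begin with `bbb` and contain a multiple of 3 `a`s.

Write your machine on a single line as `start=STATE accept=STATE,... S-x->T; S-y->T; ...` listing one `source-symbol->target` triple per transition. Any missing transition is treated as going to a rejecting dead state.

Build one automaton per condition and run them in lockstep. One (5 states) tracks whether the input so far still matches the prefix `bbb`; the other (3 states) tracks the count of `a`s modulo 3. Each combined state is a pair, one component from each; accept when both components accept. Minimizing collapses redundant product states.
        a   b  
>  S0   S1  S2 
   S1   S1  S1 
   S2   S1  S3 
   S3   S1  S4 
 * S4   S5  S4 
   S5   S6  S5 
   S6   S4  S6 
(> = start, * = accepting)

start=S0; accept=S4; S0-a->S1; S0-b->S2; S1-a->S1; S1-b->S1; S2-a->S1; S2-b->S3; S3-a->S1; S3-b->S4; S4-a->S5; S4-b->S4; S5-a->S6; S5-b->S5; S6-a->S4; S6-b->S6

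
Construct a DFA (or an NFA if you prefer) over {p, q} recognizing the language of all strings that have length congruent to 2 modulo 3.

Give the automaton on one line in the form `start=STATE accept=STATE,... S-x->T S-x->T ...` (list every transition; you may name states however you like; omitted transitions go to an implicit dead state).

start=A accept=C A-p->B A-q->B B-p->C B-q->C C-p->A C-q->A

Only the length mod 3 matters, so use a 3-cycle: from any state, every input symbol moves to the next state, wrapping C back to A. Mark C accepting.
3 states suffice.
       p  q 
>  A   B  B 
   B   C  C 
 * C   A  A 
(> = start, * = accepting)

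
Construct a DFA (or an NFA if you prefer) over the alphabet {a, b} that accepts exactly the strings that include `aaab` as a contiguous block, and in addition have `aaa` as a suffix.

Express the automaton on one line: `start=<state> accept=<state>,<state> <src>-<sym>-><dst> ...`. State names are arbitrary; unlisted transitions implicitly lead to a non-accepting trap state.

Build one automaton per condition and run them in lockstep. One (5 states) tracks whether and how much of `aaab` has been seen; the other (4 states) tracks how much of the suffix `aaa` has currently been matched. Each combined state is a pair, one component from each; accept when both components accept.
An 8-state machine:
        a   b  
>  q0   q1  q0 
   q1   q2  q0 
   q2   q3  q0 
   q3   q3  q4 
   q4   q5  q4 
   q5   q6  q4 
   q6   q7  q4 
 * q7   q7  q4 
(> = start, * = accepting)

start=q0 accept=q7 q0-a->q1 q0-b->q0 q1-a->q2 q1-b->q0 q2-a->q3 q2-b->q0 q3-a->q3 q3-b->q4 q4-a->q5 q4-b->q4 q5-a->q6 q5-b->q4 q6-a->q7 q6-b->q4 q7-a->q7 q7-b->q4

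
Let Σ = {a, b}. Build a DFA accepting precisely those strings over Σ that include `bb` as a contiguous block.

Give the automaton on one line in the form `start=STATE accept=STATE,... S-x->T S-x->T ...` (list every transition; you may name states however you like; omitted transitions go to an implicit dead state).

States S0..S1 record the length of the longest prefix of `bb` that matches the current input suffix. Reaching S2 means `bb` has been seen, and we stay there forever. Accept from S2.
A 3-state machine:
        a   b  
>  S0   S0  S1 
   S1   S0  S2 
 * S2   S2  S2 
(> = start, * = accepting)

start=S0 accept=S2 S0-a->S0 S0-b->S1 S1-a->S0 S1-b->S2 S2-a->S2 S2-b->S2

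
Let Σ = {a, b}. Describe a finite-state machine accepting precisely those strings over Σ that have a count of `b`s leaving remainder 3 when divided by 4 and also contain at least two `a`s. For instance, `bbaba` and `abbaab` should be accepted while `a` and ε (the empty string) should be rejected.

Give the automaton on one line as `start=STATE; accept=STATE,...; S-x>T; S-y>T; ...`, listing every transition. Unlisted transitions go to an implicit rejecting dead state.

Handle the two conditions separately and then intersect. The first has 4 states tracking the count of `b`s modulo 4; the second has 4 states tracking the count of `a`s, saturating at 3. A product state is a pair (one from each), accepting exactly when both do.
A 16-state machine:
          a    b  
>  q0     q1   q2 
   q1     q3   q4 
   q2     q4   q5 
   q3     q6   q7 
   q4     q7   q8 
   q5     q8   q9 
   q6     q6  q10 
   q7    q10  q11 
   q8    q11  q12 
   q9    q12   q0 
   q10   q10  q13 
   q11   q13  q14 
   q12   q14   q1 
   q13   q13  q15 
 * q14   q15   q3 
 * q15   q15   q6 
(> = start, * = accepting)

start=q0; accept=q14,q15; q0-a>q1; q0-b>q2; q1-a>q3; q1-b>q4; q2-a>q4; q2-b>q5; q3-a>q6; q3-b>q7; q4-a>q7; q4-b>q8; q5-a>q8; q5-b>q9; q6-a>q6; q6-b>q10; q7-a>q10; q7-b>q11; q8-a>q11; q8-b>q12; q9-a>q12; q9-b>q0; q10-a>q10; q10-b>q13; q11-a>q13; q11-b>q14; q12-a>q14; q12-b>q1; q13-a>q13; q13-b>q15; q14-a>q15; q14-b>q3; q15-a>q15; q15-b>q6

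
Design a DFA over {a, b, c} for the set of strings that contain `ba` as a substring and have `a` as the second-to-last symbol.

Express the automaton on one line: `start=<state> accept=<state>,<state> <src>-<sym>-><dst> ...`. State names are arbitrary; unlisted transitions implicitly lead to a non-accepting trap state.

start=q0 accept=q3,q4 q0-a->q0 q0-b->q1 q0-c->q0 q1-a->q2 q1-b->q1 q1-c->q0 q2-a->q3 q2-b->q4 q2-c->q4 q3-a->q3 q3-b->q4 q3-c->q4 q4-a->q2 q4-b->q5 q4-c->q5 q5-a->q2 q5-b->q5 q5-c->q5

Build one automaton per condition and run them in lockstep. One (3 states) tracks whether and how much of `ba` has been seen; the other (13 states) tracks the last 2 symbols read. Each combined state is a pair, one component from each; accept when both components accept. Equivalent product states are then merged.
With 6 states:
        a   b   c  
>  q0   q0  q1  q0 
   q1   q2  q1  q0 
   q2   q3  q4  q4 
 * q3   q3  q4  q4 
 * q4   q2  q5  q5 
   q5   q2  q5  q5 
(> = start, * = accepting)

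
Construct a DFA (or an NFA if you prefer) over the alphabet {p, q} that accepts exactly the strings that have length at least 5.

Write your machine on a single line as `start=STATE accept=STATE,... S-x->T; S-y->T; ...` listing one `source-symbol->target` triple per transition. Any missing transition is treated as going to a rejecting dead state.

start=A; accept=F,G; A-p->B; A-q->B; B-p->C; B-q->C; C-p->D; C-q->D; D-p->E; D-q->E; E-p->F; E-q->F; F-p->G; F-q->G; G-p->G; G-q->G

We only need to distinguish lengths 0, 1, …, 5, and '>5'. Chain A → B → C → D → E → F → G on every symbol, with G looping. Accepting states: {F, G}.
       p  q 
>  A   B  B 
   B   C  C 
   C   D  D 
   D   E  E 
   E   F  F 
 * F   G  G 
 * G   G  G 
(> = start, * = accepting)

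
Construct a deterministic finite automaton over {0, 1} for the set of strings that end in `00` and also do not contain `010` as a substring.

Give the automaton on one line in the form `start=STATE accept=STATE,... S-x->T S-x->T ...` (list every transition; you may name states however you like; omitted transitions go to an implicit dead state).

start=s0 accept=s2 s0-0->s1 s0-1->s0 s1-0->s2 s1-1->s3 s2-0->s2 s2-1->s3 s3-0->s4 s3-1->s0 s4-0->s4 s4-1->s4

Handle the two conditions separately and then intersect. The first has 3 states tracking how much of the suffix `00` has currently been matched; the second has 4 states tracking partial matches of the forbidden pattern `010`. A product state is a pair (one from each), accepting exactly when both do. Equivalent product states are then merged.
5 states suffice.
        0   1  
>  s0   s1  s0 
   s1   s2  s3 
 * s2   s2  s3 
   s3   s4  s0 
   s4   s4  s4 
(> = start, * = accepting)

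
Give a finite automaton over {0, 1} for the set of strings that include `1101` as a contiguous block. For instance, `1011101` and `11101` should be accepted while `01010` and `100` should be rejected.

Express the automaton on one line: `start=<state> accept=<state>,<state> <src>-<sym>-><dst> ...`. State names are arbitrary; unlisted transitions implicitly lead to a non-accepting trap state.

start=s0 accept=s4 s0-0->s0 s0-1->s1 s1-0->s0 s1-1->s2 s2-0->s3 s2-1->s2 s3-0->s0 s3-1->s4 s4-0->s4 s4-1->s4

Track how much of `1101` has been matched so far: state s0 is no progress, s4 is the absorbing accept state reached once `1101` has occurred. Intermediate states record partial matches; on a mismatch, fall back to the longest reusable overlap.
5 states suffice.
        0   1  
>  s0   s0  s1 
   s1   s0  s2 
   s2   s3  s2 
   s3   s0  s4 
 * s4   s4  s4 
(> = start, * = accepting)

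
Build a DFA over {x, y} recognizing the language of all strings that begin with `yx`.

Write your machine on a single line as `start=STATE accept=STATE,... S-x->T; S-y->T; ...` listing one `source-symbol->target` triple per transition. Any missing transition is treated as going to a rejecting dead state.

start=A; accept=C; A-x->D; A-y->B; B-x->C; B-y->D; C-x->C; C-y->C; D-x->D; D-y->D

Check the first 2 symbols one by one: A through B record how many have matched `yx` so far; any wrong symbol goes to the dead state D. After all 2 match we enter the accepting sink C.
A 4-state machine:
       x  y 
>  A   D  B 
   B   C  D 
 * C   C  C 
   D   D  D 
(> = start, * = accepting)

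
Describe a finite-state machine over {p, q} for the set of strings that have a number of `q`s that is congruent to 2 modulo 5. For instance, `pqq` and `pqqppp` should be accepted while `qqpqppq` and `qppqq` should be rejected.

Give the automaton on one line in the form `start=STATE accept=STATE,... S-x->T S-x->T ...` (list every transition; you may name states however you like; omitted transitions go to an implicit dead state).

The only thing that matters is how many `q`s have appeared, reduced mod 5. Use one state per residue: A for 0, …, E for 4. Reading `q` moves to the next residue; anything else stays put. C is accepting.
5 states suffice.
       p  q 
>  A   A  B 
   B   B  C 
 * C   C  D 
   D   D  E 
   E   E  A 
(> = start, * = accepting)

start=A accept=C A-p->A A-q->B B-p->B B-q->C C-p->C C-q->D D-p->D D-q->E E-p->E E-q->A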